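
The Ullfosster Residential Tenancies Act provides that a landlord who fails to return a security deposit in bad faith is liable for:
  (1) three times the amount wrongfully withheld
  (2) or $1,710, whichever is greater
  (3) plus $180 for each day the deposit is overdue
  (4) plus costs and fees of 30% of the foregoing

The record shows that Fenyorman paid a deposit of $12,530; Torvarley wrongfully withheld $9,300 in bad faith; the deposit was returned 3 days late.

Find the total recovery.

Trebled: 3 × $9,300 = $27,900
Minimum $1,710: $27,900 meets the minimum, no increase.
Late-return penalty: 3 × $180 = $540
Damages plus late penalty: $27,900 + $540 = $28,440
Costs and fees: 30% of $28,440 = $8,532
Total recovery: $28,440 + $8,532 = $36,972

Recovery: $36,972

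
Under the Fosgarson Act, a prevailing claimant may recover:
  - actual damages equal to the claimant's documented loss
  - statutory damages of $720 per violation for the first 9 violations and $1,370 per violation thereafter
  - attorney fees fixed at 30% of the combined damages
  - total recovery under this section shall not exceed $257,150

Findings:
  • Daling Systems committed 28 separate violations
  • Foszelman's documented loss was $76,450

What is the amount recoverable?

First 9 violations: 9 × $720 = $6,480
Remaining violations: (28 − 9) × $1,370 = $26,030
Statutory damages: $6,480 + $26,030 = $32,510
Combined damages: $76,450 + $32,510 = $108,960
Attorney fees: 30% of $108,960 = $32,688
Total before cap: $108,960 + $32,688 = $141,648
Cap at $257,150: $141,648 is within the cap, no reduction.

$141,648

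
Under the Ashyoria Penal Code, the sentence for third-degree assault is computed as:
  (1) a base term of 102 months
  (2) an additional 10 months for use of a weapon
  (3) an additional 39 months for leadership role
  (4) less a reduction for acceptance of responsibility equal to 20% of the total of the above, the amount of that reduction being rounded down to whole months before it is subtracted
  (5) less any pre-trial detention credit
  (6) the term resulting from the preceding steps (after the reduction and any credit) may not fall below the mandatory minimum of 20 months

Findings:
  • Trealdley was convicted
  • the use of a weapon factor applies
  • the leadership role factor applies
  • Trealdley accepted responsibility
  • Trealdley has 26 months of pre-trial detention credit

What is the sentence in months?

Use of a weapon enhancement: +10 months
Leadership role enhancement: +39 months
Adjusted term: 102 months + 10 months + 39 months = 151 months
Acceptance of responsibility reduction: 20% of 151 months = 30 months (rounded down)
After reduction: 151 − 30 = 121 months
Less pre-trial detention credit: 121 months − 26 months = 95 months
Minimum 20 months: 95 months meets the minimum, no increase.

95 months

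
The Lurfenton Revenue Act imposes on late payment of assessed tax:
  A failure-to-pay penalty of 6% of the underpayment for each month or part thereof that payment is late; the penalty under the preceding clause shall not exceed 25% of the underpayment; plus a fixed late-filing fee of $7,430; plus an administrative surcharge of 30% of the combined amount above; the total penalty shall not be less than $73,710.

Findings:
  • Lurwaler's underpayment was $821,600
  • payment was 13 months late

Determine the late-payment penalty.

Penalty: $276,679

Accrued rate: 6% × 13 = 78%, capped at 25% → 25%
Failure-to-pay penalty: 25% of $821,600 = $205,400
Penalty before surcharge: $205,400 + $7,430 = $212,830
Administrative surcharge: 30% of $212,830 = $63,849
Total penalty: $212,830 + $63,849 = $276,679
Minimum $73,710: $276,679 meets the minimum, no increase.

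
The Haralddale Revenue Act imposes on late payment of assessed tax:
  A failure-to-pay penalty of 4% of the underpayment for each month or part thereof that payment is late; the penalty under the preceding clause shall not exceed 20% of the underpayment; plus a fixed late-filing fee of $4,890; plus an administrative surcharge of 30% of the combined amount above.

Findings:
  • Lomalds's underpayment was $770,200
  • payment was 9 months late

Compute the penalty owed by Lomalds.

Accrued rate: 4% × 9 = 36%, capped at 20% → 20%
Failure-to-pay penalty: 20% of $770,200 = $154,040
Penalty before surcharge: $154,040 + $4,890 = $158,930
Administrative surcharge: 30% of $158,930 = $47,679
Total penalty: $158,930 + $47,679 = $206,609

$206,609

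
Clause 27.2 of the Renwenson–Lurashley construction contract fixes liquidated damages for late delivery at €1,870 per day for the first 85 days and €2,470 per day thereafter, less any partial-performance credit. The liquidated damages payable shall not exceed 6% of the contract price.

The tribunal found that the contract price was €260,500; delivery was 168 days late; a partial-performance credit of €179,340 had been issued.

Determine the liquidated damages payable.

First 85 days: 85 × €1,870 = €158,950
Remaining days: (168 − 85) × €2,470 = €205,010
Accrued per-day damages: €158,950 + €205,010 = €363,960
Less partial-performance credit: €363,960 − €179,340 = €184,620
Cap: 6% of €260,500 = €15,630
Cap at €15,630: €184,620 exceeds the cap → €15,630

€15,630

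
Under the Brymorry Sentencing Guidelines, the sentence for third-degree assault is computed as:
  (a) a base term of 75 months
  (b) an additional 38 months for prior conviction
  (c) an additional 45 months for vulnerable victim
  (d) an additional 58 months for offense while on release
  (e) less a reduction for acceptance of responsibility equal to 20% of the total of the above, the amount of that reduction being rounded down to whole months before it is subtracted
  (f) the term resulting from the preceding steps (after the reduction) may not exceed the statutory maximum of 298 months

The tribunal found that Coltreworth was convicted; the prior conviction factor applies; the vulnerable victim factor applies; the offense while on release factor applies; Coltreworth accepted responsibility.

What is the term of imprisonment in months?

Prior conviction enhancement: +38 months
Vulnerable victim enhancement: +45 months
Offense while on release enhancement: +58 months
Adjusted term: 75 months + 38 months + 45 months + 58 months = 216 months
Acceptance of responsibility reduction: 20% of 216 months = 43 months (rounded down)
After reduction: 216 − 43 = 173 months
Cap at 298 months: 173 months is within the cap, no reduction.

173 months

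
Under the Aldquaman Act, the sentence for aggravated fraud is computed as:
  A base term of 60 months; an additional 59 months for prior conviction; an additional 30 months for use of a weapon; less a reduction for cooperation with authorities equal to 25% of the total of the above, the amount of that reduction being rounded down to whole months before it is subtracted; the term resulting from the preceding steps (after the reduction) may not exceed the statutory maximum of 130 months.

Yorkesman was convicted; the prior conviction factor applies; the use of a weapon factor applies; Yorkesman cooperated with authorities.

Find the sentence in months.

112 months

Prior conviction enhancement: +59 months
Use of a weapon enhancement: +30 months
Adjusted term: 60 months + 59 months + 30 months = 149 months
Cooperation with authorities reduction: 25% of 149 months = 37 months (rounded down)
After reduction: 149 − 37 = 112 months
Cap at 130 months: 112 months is within the cap, no reduction.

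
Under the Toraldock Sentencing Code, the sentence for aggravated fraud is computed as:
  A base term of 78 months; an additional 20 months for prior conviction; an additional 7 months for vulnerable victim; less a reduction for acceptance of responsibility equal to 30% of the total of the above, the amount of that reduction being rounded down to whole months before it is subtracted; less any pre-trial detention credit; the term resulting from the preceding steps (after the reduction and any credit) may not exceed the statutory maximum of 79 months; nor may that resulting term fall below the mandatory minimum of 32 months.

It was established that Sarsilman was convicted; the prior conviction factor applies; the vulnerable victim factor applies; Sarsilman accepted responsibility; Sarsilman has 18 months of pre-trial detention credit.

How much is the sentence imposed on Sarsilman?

56 months

Prior conviction enhancement: +20 months
Vulnerable victim enhancement: +7 months
Adjusted term: 78 months + 20 months + 7 months = 105 months
Acceptance of responsibility reduction: 30% of 105 months = 31 months (rounded down)
After reduction: 105 − 31 = 74 months
Less pre-trial detention credit: 74 months − 18 months = 56 months
Cap at 79 months: 56 months is within the cap, no reduction.
Minimum 32 months: 56 months meets the minimum, no increase.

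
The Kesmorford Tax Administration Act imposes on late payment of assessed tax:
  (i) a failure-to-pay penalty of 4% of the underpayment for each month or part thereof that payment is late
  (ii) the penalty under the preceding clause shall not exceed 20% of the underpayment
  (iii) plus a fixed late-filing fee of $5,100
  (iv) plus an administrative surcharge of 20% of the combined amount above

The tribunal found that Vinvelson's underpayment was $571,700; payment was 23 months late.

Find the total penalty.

Accrued rate: 4% × 23 = 92%, capped at 20% → 20%
Failure-to-pay penalty: 20% of $571,700 = $114,340
Penalty before surcharge: $114,340 + $5,100 = $119,440
Administrative surcharge: 20% of $119,440 = $23,888
Total penalty: $119,440 + $23,888 = $143,328

$143,328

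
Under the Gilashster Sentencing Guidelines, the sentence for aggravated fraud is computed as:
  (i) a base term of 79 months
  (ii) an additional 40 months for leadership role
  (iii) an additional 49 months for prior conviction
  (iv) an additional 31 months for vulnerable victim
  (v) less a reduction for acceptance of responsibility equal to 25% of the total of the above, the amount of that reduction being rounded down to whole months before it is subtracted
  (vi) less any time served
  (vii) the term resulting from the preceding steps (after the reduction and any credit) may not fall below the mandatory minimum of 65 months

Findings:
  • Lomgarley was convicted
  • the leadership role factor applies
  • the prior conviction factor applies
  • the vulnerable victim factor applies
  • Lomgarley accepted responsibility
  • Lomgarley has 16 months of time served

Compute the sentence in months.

Leadership role enhancement: +40 months
Prior conviction enhancement: +49 months
Vulnerable victim enhancement: +31 months
Adjusted term: 79 months + 40 months + 49 months + 31 months = 199 months
Acceptance of responsibility reduction: 25% of 199 months = 49 months (rounded down)
After reduction: 199 − 49 = 150 months
Less time served: 150 months − 16 months = 134 months
Minimum 65 months: 134 months meets the minimum, no increase.

134 months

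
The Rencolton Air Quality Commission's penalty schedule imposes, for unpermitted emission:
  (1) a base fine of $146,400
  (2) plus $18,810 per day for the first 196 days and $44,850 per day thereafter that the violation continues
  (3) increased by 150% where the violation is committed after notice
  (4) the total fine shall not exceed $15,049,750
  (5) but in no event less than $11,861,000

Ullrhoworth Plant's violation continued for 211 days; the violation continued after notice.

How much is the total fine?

First 196 days: 196 × $18,810 = $3,686,760
Remaining days: (211 − 196) × $44,850 = $672,750
Per-day component: $3,686,760 + $672,750 = $4,359,510
Base plus per-day: $146,400 + $4,359,510 = $4,505,910
Enhancement: 150% of $4,505,910 = $6,758,865
Enhanced fine: $4,505,910 + $6,758,865 = $11,264,775
Cap at $15,049,750: $11,264,775 is within the cap, no reduction.
Minimum $11,861,000: $11,264,775 is below the minimum → $11,861,000

Civil penalty: $11,861,000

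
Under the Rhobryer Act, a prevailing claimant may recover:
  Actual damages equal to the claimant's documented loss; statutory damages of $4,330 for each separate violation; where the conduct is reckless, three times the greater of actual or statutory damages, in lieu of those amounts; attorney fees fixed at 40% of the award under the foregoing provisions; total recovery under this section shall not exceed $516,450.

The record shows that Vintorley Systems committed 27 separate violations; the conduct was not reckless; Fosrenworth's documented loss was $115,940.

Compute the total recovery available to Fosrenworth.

Statutory damages: 27 × $4,330 = $116,910
Conduct not reckless: the in-lieu enhancement does not apply.
Actual plus statutory damages: $115,940 + $116,910 = $232,850
Attorney fees: 40% of $232,850 = $93,140
Total before cap: $232,850 + $93,140 = $325,990
Cap at $516,450: $325,990 is within the cap, no reduction.

$325,990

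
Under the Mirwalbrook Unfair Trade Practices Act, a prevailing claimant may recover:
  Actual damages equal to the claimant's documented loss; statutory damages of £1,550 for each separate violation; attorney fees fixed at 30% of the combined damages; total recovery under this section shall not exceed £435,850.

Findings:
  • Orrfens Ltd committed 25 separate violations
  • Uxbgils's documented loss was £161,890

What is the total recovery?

£260,832

Statutory damages: 25 × £1,550 = £38,750
Combined damages: £161,890 + £38,750 = £200,640
Attorney fees: 30% of £200,640 = £60,192
Total before cap: £200,640 + £60,192 = £260,832
Cap at £435,850: £260,832 is within the cap, no reduction.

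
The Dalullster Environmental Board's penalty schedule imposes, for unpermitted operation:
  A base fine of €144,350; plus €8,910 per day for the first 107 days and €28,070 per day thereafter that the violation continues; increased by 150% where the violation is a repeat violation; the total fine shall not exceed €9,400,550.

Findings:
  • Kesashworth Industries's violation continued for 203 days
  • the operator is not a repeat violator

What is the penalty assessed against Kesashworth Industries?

Civil penalty: €3,792,440

First 107 days: 107 × €8,910 = €953,370
Remaining days: (203 − 107) × €28,070 = €2,694,720
Per-day component: €953,370 + €2,694,720 = €3,648,090
Base plus per-day: €144,350 + €3,648,090 = €3,792,440
The operator is not a repeat violator: no 150% increase.
Cap at €9,400,550: €3,792,440 is within the cap, no reduction.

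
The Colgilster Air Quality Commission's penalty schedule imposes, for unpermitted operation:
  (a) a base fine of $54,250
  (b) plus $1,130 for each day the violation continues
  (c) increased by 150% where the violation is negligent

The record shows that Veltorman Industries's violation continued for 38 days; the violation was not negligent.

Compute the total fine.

Per-day component: 38 × $1,130 = $42,940
Base plus per-day: $54,250 + $42,940 = $97,190
The violation was not negligent: no 150% increase.

Civil penalty: $97,190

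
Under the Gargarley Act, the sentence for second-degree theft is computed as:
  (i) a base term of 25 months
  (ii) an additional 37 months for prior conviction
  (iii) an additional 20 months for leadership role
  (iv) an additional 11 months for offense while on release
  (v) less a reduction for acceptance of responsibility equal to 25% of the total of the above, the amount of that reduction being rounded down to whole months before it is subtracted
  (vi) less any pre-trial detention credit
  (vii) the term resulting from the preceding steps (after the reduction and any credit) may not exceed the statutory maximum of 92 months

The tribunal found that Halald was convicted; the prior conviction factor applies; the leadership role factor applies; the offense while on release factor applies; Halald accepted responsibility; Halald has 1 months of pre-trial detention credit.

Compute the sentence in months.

69 months

Prior conviction enhancement: +37 months
Leadership role enhancement: +20 months
Offense while on release enhancement: +11 months
Adjusted term: 25 months + 37 months + 20 months + 11 months = 93 months
Acceptance of responsibility reduction: 25% of 93 months = 23 months (rounded down)
After reduction: 93 − 23 = 70 months
Less pre-trial detention credit: 70 months − 1 months = 69 months
Cap at 92 months: 69 months is within the cap, no reduction.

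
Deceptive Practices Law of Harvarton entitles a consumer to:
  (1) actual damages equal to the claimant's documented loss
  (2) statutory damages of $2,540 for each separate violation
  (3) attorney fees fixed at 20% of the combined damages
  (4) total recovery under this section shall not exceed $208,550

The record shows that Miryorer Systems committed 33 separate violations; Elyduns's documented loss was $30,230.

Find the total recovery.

Statutory damages: 33 × $2,540 = $83,820
Combined damages: $30,230 + $83,820 = $114,050
Attorney fees: 20% of $114,050 = $22,810
Total before cap: $114,050 + $22,810 = $136,860
Cap at $208,550: $136,860 is within the cap, no reduction.

$136,860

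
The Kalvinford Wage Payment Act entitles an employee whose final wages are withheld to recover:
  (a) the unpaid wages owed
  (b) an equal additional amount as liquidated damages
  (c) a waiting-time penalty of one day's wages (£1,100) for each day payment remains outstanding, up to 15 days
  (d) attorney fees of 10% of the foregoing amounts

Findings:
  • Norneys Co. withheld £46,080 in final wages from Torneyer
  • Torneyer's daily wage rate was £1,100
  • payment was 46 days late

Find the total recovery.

Total award: £119,526

Liquidated damages (equal amount): £46,080
Penalty days: min(46, 15) = 15
Waiting-time penalty: 15 × £1,100 = £16,500
Subtotal: £46,080 + £46,080 + £16,500 = £108,660
Attorney fees: 10% of £108,660 = £10,866
Total award: £108,660 + £10,866 = £119,526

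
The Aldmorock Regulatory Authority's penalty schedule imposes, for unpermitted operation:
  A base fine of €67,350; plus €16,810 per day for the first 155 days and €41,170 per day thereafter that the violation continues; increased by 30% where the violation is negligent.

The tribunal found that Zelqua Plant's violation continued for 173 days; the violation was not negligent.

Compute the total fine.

First 155 days: 155 × €16,810 = €2,605,550
Remaining days: (173 − 155) × €41,170 = €741,060
Per-day component: €2,605,550 + €741,060 = €3,346,610
Base plus per-day: €67,350 + €3,346,610 = €3,413,960
The violation was not negligent: no 30% increase.

€3,413,960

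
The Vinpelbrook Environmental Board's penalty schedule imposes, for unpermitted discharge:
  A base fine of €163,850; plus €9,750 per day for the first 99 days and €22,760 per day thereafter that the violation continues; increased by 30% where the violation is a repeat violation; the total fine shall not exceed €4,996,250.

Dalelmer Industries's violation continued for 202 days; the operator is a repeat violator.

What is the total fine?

First 99 days: 99 × €9,750 = €965,250
Remaining days: (202 − 99) × €22,760 = €2,344,280
Per-day component: €965,250 + €2,344,280 = €3,309,530
Base plus per-day: €163,850 + €3,309,530 = €3,473,380
Enhancement: 30% of €3,473,380 = €1,042,014
Enhanced fine: €3,473,380 + €1,042,014 = €4,515,394
Cap at €4,996,250: €4,515,394 is within the cap, no reduction.

€4,515,394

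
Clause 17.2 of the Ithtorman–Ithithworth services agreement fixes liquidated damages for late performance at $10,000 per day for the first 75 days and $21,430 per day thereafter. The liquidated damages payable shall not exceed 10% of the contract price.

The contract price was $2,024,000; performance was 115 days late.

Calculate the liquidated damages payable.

$202,400

First 75 days: 75 × $10,000 = $750,000
Remaining days: (115 − 75) × $21,430 = $857,200
Accrued per-day damages: $750,000 + $857,200 = $1,607,200
Cap: 10% of $2,024,000 = $202,400
Cap at $202,400: $1,607,200 exceeds the cap → $202,400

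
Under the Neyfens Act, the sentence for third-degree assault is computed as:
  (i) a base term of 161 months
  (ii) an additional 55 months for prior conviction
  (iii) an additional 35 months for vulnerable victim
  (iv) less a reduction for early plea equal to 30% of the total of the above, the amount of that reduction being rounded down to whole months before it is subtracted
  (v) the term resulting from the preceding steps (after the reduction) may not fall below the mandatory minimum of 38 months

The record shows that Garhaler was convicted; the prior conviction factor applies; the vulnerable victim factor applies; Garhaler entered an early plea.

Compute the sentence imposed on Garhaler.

Sentence: 176 months

Prior conviction enhancement: +55 months
Vulnerable victim enhancement: +35 months
Adjusted term: 161 months + 55 months + 35 months = 251 months
Early plea reduction: 30% of 251 months = 75 months (rounded down)
After reduction: 251 − 75 = 176 months
Minimum 38 months: 176 months meets the minimum, no increase.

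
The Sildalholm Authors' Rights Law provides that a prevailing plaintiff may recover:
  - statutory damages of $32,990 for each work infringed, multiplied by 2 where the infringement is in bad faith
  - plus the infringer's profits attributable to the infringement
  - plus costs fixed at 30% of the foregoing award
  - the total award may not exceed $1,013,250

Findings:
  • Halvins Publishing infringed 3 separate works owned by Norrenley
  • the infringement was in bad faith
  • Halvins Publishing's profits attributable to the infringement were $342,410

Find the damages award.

Statutory damages: 3 × $32,990 = $98,970
Doubled: 2 × $98,970 = $197,940
Combined award: $197,940 + $342,410 = $540,350
Costs: 30% of $540,350 = $162,105
Award plus costs: $540,350 + $162,105 = $702,455
Cap at $1,013,250: $702,455 is within the cap, no reduction.

Award: $702,455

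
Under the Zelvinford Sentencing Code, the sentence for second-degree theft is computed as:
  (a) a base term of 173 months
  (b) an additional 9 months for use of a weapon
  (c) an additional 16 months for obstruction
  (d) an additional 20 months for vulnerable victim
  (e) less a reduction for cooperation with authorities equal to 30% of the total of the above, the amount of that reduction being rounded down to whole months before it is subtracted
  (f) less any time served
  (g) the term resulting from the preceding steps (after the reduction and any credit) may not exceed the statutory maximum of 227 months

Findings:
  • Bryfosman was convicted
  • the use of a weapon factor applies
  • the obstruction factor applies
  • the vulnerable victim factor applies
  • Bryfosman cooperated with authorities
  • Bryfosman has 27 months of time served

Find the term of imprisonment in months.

126 months

Use of a weapon enhancement: +9 months
Obstruction enhancement: +16 months
Vulnerable victim enhancement: +20 months
Adjusted term: 173 months + 9 months + 16 months + 20 months = 218 months
Cooperation with authorities reduction: 30% of 218 months = 65 months (rounded down)
After reduction: 218 − 65 = 153 months
Less time served: 153 months − 27 months = 126 months
Cap at 227 months: 126 months is within the cap, no reduction.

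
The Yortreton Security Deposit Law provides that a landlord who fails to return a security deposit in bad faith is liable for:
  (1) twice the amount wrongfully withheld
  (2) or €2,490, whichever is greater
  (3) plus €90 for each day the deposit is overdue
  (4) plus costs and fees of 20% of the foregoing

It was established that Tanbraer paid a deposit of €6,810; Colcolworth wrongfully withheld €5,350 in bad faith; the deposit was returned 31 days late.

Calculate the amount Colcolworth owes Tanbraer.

€16,188

Doubled: 2 × €5,350 = €10,700
Minimum €2,490: €10,700 meets the minimum, no increase.
Late-return penalty: 31 × €90 = €2,790
Damages plus late penalty: €10,700 + €2,790 = €13,490
Costs and fees: 20% of €13,490 = €2,698
Total recovery: €13,490 + €2,698 = €16,188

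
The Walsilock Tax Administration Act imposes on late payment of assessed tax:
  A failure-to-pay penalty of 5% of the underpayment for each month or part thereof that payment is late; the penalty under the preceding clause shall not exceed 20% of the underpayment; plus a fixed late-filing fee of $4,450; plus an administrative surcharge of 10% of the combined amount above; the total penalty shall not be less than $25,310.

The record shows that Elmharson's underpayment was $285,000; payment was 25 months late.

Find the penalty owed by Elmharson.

$67,595

Accrued rate: 5% × 25 = 125%, capped at 20% → 20%
Failure-to-pay penalty: 20% of $285,000 = $57,000
Penalty before surcharge: $57,000 + $4,450 = $61,450
Administrative surcharge: 10% of $61,450 = $6,145
Total penalty: $61,450 + $6,145 = $67,595
Minimum $25,310: $67,595 meets the minimum, no increase.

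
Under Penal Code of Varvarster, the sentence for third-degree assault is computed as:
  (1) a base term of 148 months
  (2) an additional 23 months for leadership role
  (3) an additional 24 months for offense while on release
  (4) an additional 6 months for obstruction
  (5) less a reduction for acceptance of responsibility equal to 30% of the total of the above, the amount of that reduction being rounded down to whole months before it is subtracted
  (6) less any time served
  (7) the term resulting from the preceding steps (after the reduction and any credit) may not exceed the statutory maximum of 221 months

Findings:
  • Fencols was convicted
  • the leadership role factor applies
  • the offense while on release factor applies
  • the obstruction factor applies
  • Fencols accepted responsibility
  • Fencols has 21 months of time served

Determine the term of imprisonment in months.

Leadership role enhancement: +23 months
Offense while on release enhancement: +24 months
Obstruction enhancement: +6 months
Adjusted term: 148 months + 23 months + 24 months + 6 months = 201 months
Acceptance of responsibility reduction: 30% of 201 months = 60 months (rounded down)
After reduction: 201 − 60 = 141 months
Less time served: 141 months − 21 months = 120 months
Cap at 221 months: 120 months is within the cap, no reduction.

120 months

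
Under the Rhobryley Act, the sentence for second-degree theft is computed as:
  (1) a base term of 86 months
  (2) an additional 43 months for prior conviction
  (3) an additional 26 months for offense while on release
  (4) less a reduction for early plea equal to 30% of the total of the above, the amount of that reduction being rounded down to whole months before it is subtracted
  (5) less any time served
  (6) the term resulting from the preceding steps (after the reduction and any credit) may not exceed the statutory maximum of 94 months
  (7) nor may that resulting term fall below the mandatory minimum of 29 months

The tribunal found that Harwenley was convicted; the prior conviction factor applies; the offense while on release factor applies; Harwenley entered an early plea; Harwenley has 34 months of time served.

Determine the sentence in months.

Sentence: 75 months

Prior conviction enhancement: +43 months
Offense while on release enhancement: +26 months
Adjusted term: 86 months + 43 months + 26 months = 155 months
Early plea reduction: 30% of 155 months = 46 months (rounded down)
After reduction: 155 − 46 = 109 months
Less time served: 109 months − 34 months = 75 months
Cap at 94 months: 75 months is within the cap, no reduction.
Minimum 29 months: 75 months meets the minimum, no increase.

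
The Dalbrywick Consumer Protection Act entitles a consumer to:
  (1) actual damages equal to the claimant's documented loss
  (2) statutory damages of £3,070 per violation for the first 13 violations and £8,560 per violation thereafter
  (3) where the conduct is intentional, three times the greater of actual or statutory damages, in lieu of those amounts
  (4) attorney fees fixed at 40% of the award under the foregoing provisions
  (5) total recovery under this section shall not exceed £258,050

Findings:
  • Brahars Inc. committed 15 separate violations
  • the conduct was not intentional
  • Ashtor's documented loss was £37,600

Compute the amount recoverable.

£132,482

First 13 violations: 13 × £3,070 = £39,910
Remaining violations: (15 − 13) × £8,560 = £17,120
Statutory damages: £39,910 + £17,120 = £57,030
Conduct not intentional: the in-lieu enhancement does not apply.
Actual plus statutory damages: £37,600 + £57,030 = £94,630
Attorney fees: 40% of £94,630 = £37,852
Total before cap: £94,630 + £37,852 = £132,482
Cap at £258,050: £132,482 is within the cap, no reduction.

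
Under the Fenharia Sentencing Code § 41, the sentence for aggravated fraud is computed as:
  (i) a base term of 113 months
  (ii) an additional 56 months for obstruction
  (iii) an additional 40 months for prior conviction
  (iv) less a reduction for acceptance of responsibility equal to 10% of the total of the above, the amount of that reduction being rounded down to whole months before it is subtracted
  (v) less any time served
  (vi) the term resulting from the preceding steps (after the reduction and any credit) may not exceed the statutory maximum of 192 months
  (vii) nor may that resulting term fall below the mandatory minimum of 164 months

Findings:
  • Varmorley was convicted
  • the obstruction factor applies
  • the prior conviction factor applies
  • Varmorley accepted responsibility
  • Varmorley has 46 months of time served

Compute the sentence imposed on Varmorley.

164 months

Obstruction enhancement: +56 months
Prior conviction enhancement: +40 months
Adjusted term: 113 months + 56 months + 40 months = 209 months
Acceptance of responsibility reduction: 10% of 209 months = 20 months (rounded down)
After reduction: 209 − 20 = 189 months
Less time served: 189 months − 46 months = 143 months
Cap at 192 months: 143 months is within the cap, no reduction.
Minimum 164 months: 143 months is below the minimum → 164 months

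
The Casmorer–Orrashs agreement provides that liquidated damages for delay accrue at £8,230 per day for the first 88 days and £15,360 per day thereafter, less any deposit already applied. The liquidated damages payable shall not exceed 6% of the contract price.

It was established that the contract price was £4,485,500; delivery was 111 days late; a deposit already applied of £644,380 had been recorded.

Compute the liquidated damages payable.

First 88 days: 88 × £8,230 = £724,240
Remaining days: (111 − 88) × £15,360 = £353,280
Accrued per-day damages: £724,240 + £353,280 = £1,077,520
Less deposit already applied: £1,077,520 − £644,380 = £433,140
Cap: 6% of £4,485,500 = £269,130
Cap at £269,130: £433,140 exceeds the cap → £269,130

£269,130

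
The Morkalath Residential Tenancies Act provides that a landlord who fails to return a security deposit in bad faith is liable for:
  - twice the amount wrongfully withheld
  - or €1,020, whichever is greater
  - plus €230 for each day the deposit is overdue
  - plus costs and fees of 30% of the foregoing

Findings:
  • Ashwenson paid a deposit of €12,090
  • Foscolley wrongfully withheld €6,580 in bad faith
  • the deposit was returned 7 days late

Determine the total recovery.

€19,201

Doubled: 2 × €6,580 = €13,160
Minimum €1,020: €13,160 meets the minimum, no increase.
Late-return penalty: 7 × €230 = €1,610
Damages plus late penalty: €13,160 + €1,610 = €14,770
Costs and fees: 30% of €14,770 = €4,431
Total recovery: €14,770 + €4,431 = €19,201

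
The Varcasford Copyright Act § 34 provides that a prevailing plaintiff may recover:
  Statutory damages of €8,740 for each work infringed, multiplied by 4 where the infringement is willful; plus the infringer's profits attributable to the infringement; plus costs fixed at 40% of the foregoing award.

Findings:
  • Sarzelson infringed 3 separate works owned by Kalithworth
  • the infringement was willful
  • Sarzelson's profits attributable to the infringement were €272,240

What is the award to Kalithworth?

€527,968

Statutory damages: 3 × €8,740 = €26,220
Multiplied by 4: 4 × €26,220 = €104,880
Combined award: €104,880 + €272,240 = €377,120
Costs: 40% of €377,120 = €150,848
Award plus costs: €377,120 + €150,848 = €527,968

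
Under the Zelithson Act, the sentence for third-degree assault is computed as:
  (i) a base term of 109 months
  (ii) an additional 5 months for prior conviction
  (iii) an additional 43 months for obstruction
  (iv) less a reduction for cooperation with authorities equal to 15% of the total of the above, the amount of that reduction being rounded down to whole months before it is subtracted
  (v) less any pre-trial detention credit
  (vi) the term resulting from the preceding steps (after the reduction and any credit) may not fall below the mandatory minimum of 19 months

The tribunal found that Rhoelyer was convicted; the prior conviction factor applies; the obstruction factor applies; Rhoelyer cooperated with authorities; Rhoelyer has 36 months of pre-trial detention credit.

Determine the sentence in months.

Prior conviction enhancement: +5 months
Obstruction enhancement: +43 months
Adjusted term: 109 months + 5 months + 43 months = 157 months
Cooperation with authorities reduction: 15% of 157 months = 23 months (rounded down)
After reduction: 157 − 23 = 134 months
Less pre-trial detention credit: 134 months − 36 months = 98 months
Minimum 19 months: 98 months meets the minimum, no increase.

98 months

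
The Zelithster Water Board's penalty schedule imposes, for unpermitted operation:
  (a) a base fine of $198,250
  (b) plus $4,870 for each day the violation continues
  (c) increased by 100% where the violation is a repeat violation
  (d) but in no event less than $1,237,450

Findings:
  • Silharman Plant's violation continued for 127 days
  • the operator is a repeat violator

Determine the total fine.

$1,633,480

Per-day component: 127 × $4,870 = $618,490
Base plus per-day: $198,250 + $618,490 = $816,740
Enhancement: 100% of $816,740 = $816,740
Enhanced fine: $816,740 + $816,740 = $1,633,480
Minimum $1,237,450: $1,633,480 meets the minimum, no increase.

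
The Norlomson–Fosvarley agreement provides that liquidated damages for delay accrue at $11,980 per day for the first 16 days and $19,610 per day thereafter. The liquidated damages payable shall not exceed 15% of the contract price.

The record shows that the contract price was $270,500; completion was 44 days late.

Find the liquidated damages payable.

$40,575

First 16 days: 16 × $11,980 = $191,680
Remaining days: (44 − 16) × $19,610 = $549,080
Accrued per-day damages: $191,680 + $549,080 = $740,760
Cap: 15% of $270,500 = $40,575
Cap at $40,575: $740,760 exceeds the cap → $40,575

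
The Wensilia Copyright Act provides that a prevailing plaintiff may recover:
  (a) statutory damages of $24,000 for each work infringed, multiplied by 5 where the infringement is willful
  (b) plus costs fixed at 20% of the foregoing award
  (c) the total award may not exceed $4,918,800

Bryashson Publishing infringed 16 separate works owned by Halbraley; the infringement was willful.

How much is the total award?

$2,304,000

Statutory damages: 16 × $24,000 = $384,000
Multiplied by 5: 5 × $384,000 = $1,920,000
Costs: 20% of $1,920,000 = $384,000
Award plus costs: $1,920,000 + $384,000 = $2,304,000
Cap at $4,918,800: $2,304,000 is within the cap, no reduction.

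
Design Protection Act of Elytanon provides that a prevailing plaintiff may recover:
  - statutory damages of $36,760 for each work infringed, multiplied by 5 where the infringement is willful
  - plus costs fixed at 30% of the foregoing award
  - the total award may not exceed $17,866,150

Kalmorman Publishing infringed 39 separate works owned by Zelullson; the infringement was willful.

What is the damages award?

Statutory damages: 39 × $36,760 = $1,433,640
Multiplied by 5: 5 × $1,433,640 = $7,168,200
Costs: 30% of $7,168,200 = $2,150,460
Award plus costs: $7,168,200 + $2,150,460 = $9,318,660
Cap at $17,866,150: $9,318,660 is within the cap, no reduction.

$9,318,660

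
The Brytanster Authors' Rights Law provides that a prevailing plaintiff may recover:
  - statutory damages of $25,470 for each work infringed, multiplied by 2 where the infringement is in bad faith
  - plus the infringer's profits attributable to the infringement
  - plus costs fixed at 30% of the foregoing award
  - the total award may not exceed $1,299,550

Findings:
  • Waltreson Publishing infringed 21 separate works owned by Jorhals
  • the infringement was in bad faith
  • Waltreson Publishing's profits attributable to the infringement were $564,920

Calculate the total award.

Statutory damages: 21 × $25,470 = $534,870
Doubled: 2 × $534,870 = $1,069,740
Combined award: $1,069,740 + $564,920 = $1,634,660
Costs: 30% of $1,634,660 = $490,398
Award plus costs: $1,634,660 + $490,398 = $2,125,058
Cap at $1,299,550: $2,125,058 exceeds the cap → $1,299,550

$1,299,550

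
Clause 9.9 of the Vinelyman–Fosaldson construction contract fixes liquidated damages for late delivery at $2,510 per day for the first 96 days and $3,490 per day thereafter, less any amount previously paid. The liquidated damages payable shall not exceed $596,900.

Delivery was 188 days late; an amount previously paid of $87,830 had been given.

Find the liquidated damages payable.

$474,210

First 96 days: 96 × $2,510 = $240,960
Remaining days: (188 − 96) × $3,490 = $321,080
Accrued per-day damages: $240,960 + $321,080 = $562,040
Less amount previously paid: $562,040 − $87,830 = $474,210
Cap at $596,900: $474,210 is within the cap, no reduction.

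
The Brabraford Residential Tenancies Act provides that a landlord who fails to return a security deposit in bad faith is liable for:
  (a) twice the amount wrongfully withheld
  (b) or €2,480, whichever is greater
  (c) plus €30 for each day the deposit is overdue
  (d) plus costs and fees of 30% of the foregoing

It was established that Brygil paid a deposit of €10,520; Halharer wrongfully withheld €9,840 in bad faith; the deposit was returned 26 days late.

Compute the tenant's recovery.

Doubled: 2 × €9,840 = €19,680
Minimum €2,480: €19,680 meets the minimum, no increase.
Late-return penalty: 26 × €30 = €780
Damages plus late penalty: €19,680 + €780 = €20,460
Costs and fees: 30% of €20,460 = €6,138
Total recovery: €20,460 + €6,138 = €26,598

€26,598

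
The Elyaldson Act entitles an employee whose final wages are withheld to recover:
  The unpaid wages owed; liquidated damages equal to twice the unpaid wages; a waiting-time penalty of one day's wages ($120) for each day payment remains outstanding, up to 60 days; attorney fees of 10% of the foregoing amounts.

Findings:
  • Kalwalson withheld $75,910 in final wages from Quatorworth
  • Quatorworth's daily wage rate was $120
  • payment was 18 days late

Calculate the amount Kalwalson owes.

$252,879

Doubled: 2 × $75,910 = $151,820
Penalty days: min(18, 60) = 18
Waiting-time penalty: 18 × $120 = $2,160
Subtotal: $75,910 + $151,820 + $2,160 = $229,890
Attorney fees: 10% of $229,890 = $22,989
Total award: $229,890 + $22,989 = $252,879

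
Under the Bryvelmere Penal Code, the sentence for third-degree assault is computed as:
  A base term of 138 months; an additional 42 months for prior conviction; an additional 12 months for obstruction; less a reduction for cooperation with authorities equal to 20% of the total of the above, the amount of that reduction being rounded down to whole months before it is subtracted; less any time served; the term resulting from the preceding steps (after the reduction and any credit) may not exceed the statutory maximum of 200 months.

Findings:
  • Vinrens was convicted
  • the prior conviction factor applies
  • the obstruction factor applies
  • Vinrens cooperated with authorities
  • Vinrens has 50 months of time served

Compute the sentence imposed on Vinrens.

Prior conviction enhancement: +42 months
Obstruction enhancement: +12 months
Adjusted term: 138 months + 42 months + 12 months = 192 months
Cooperation with authorities reduction: 20% of 192 months = 38 months (rounded down)
After reduction: 192 − 38 = 154 months
Less time served: 154 months − 50 months = 104 months
Cap at 200 months: 104 months is within the cap, no reduction.

Sentence: 104 months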